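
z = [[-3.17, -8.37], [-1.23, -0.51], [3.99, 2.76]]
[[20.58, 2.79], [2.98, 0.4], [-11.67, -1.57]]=z@[[-1.66,-0.22], [-1.83,-0.25]]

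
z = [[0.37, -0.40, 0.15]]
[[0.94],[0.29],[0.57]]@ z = [[0.35, -0.38, 0.14], [0.11, -0.12, 0.04], [0.21, -0.23, 0.09]]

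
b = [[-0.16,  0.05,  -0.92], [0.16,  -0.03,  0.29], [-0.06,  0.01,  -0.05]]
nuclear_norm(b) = 1.10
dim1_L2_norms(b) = [0.94, 0.33, 0.08]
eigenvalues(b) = [-0.38, 0.14, 0.0]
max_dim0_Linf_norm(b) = 0.92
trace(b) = -0.24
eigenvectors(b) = [[0.83, -0.88, 0.14], [-0.52, -0.39, 0.99], [0.17, 0.26, 0.03]]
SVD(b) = [[-0.94, -0.32, 0.08], [0.32, -0.85, 0.42], [-0.06, 0.43, 0.90]] @ diag([0.9890959186882978, 0.11396912357933571, 0.0005500042825476508]) @ [[0.21, -0.06, 0.98],[-0.97, 0.12, 0.21],[0.13, 0.99, 0.03]]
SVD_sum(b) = [[-0.19, 0.05, -0.91],[0.07, -0.02, 0.31],[-0.01, 0.0, -0.06]] + [[0.03, -0.0, -0.01], [0.09, -0.01, -0.02], [-0.05, 0.01, 0.01]] + [[0.00, 0.00, 0.0],[0.00, 0.0, 0.00],[0.0, 0.0, 0.0]]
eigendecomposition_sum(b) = [[-0.22, 0.05, -0.65], [0.14, -0.03, 0.41], [-0.04, 0.01, -0.13]] + [[0.06, 0.0, -0.27], [0.02, 0.0, -0.12], [-0.02, -0.00, 0.08]] + [[0.00, 0.00, 0.00], [0.00, 0.00, 0.00], [0.00, 0.00, 0.0]]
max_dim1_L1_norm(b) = 1.13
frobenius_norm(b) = 1.00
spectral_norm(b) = 0.99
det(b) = -0.00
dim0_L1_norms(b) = [0.38, 0.09, 1.26]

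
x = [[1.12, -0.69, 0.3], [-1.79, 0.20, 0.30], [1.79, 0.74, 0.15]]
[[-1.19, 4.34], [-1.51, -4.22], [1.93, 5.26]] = x@[[0.61, 2.83], [1.64, -0.36], [-2.48, 3.06]]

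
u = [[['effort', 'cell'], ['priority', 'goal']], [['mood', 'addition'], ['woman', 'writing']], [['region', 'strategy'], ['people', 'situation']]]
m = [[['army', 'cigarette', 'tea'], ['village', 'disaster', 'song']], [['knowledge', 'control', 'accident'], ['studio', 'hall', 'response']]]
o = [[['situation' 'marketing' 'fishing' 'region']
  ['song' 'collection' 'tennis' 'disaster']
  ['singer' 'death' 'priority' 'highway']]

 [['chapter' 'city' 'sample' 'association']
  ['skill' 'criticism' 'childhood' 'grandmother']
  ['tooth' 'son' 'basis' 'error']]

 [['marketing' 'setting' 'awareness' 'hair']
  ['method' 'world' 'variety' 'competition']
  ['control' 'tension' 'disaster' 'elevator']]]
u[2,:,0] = ['region', 'people']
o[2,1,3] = 'competition'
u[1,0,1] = 'addition'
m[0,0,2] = 'tea'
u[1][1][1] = 'writing'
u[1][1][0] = 'woman'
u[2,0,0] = 'region'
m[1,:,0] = ['knowledge', 'studio']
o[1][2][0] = 'tooth'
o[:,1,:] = [['song', 'collection', 'tennis', 'disaster'], ['skill', 'criticism', 'childhood', 'grandmother'], ['method', 'world', 'variety', 'competition']]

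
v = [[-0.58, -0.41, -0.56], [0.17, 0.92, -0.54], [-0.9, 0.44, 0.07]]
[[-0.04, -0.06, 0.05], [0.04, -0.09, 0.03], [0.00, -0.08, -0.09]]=v@[[0.02, 0.07, 0.07], [0.05, -0.06, -0.05], [0.01, 0.08, -0.12]]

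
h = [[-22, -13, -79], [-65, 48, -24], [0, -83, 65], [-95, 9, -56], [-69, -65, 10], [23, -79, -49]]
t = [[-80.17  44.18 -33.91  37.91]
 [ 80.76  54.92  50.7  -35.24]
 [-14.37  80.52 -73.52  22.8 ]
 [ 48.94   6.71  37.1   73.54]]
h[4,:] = [-69, -65, 10]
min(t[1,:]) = -35.24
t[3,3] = 73.54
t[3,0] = 48.94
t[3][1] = 6.71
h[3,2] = -56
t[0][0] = -80.17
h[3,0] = -95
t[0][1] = 44.18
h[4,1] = -65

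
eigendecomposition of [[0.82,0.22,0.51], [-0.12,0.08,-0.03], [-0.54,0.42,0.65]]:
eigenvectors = [[0.07+0.68j,0.07-0.68j,-0.11+0.00j],[(-0.05-0.08j),(-0.05+0.08j),-0.85+0.00j],[(-0.73+0j),-0.73-0.00j,(0.52+0j)]]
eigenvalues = [(0.73+0.55j), (0.73-0.55j), (0.08+0j)]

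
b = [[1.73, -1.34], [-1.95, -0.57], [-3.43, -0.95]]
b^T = [[1.73, -1.95, -3.43],[-1.34, -0.57, -0.95]]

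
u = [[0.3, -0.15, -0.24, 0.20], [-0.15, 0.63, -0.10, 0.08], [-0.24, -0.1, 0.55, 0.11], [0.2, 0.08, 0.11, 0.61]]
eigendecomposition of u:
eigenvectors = [[0.75,0.44,-0.48,0.09], [0.3,0.35,0.70,-0.54], [0.46,-0.37,0.49,0.64], [-0.37,0.73,0.2,0.54]]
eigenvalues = [-0.0, 0.71, 0.68, 0.69]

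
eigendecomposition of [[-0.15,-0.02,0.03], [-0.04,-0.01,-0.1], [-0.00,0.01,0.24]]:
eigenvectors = [[-0.97, 0.14, 0.09], [-0.26, -0.99, -0.39], [0.01, 0.04, 0.92]]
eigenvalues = [-0.16, -0.0, 0.24]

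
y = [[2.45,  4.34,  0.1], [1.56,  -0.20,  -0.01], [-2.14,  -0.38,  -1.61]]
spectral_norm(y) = 5.28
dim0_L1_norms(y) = [6.15, 4.92, 1.72]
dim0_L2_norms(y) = [3.61, 4.36, 1.61]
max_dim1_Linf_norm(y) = 4.34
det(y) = 11.67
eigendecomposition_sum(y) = [[2.92-0.00j, (3+0j), (0.05-0j)],[1.08-0.00j, (1.11+0j), 0.02-0.00j],[(-1.18+0j), -1.22+0.00j, (-0.02+0j)]] + [[(-0.24-0.02j), 0.67+0.19j, 0.03+0.13j], [0.24+0.05j, -0.66-0.27j, -0.01-0.13j], [-0.48-1.68j, 0.42+5.10j, (-0.8+0.51j)]] + [[-0.24+0.02j, 0.67-0.19j, (0.03-0.13j)], [0.24-0.05j, (-0.66+0.27j), (-0.01+0.13j)], [(-0.48+1.68j), 0.42-5.10j, -0.80-0.51j]]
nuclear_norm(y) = 8.62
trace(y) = 0.64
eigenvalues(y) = [(4.02+0j), (-1.69+0.22j), (-1.69-0.22j)]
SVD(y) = [[-0.93, 0.37, 0.03],[-0.15, -0.45, 0.88],[0.34, 0.81, 0.47]] @ diag([5.28434835366204, 2.425837149537795, 0.9104266038905242]) @ [[-0.61, -0.78, -0.12],[-0.63, 0.58, -0.52],[0.48, -0.24, -0.84]]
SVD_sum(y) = [[3.00, 3.83, 0.59],[0.49, 0.62, 0.1],[-1.11, -1.41, -0.22]] + [[-0.57, 0.52, -0.47], [0.69, -0.63, 0.57], [-1.24, 1.13, -1.03]] + [[0.01, -0.01, -0.02],[0.38, -0.19, -0.68],[0.21, -0.1, -0.36]]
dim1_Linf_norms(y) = [4.34, 1.56, 2.14]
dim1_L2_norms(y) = [4.98, 1.57, 2.7]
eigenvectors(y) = [[(0.88+0j), 0.05-0.12j, (0.05+0.12j)], [0.32+0.00j, -0.06+0.12j, -0.06-0.12j], [(-0.36+0j), (0.98+0j), 0.98-0.00j]]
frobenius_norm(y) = 5.89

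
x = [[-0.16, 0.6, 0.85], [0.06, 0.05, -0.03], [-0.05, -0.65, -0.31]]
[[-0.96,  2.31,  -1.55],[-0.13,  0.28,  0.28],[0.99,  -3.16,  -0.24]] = x@[[-1.5, -0.66, 2.59], [-1.11, 5.53, 1.22], [-0.63, -1.31, -2.2]]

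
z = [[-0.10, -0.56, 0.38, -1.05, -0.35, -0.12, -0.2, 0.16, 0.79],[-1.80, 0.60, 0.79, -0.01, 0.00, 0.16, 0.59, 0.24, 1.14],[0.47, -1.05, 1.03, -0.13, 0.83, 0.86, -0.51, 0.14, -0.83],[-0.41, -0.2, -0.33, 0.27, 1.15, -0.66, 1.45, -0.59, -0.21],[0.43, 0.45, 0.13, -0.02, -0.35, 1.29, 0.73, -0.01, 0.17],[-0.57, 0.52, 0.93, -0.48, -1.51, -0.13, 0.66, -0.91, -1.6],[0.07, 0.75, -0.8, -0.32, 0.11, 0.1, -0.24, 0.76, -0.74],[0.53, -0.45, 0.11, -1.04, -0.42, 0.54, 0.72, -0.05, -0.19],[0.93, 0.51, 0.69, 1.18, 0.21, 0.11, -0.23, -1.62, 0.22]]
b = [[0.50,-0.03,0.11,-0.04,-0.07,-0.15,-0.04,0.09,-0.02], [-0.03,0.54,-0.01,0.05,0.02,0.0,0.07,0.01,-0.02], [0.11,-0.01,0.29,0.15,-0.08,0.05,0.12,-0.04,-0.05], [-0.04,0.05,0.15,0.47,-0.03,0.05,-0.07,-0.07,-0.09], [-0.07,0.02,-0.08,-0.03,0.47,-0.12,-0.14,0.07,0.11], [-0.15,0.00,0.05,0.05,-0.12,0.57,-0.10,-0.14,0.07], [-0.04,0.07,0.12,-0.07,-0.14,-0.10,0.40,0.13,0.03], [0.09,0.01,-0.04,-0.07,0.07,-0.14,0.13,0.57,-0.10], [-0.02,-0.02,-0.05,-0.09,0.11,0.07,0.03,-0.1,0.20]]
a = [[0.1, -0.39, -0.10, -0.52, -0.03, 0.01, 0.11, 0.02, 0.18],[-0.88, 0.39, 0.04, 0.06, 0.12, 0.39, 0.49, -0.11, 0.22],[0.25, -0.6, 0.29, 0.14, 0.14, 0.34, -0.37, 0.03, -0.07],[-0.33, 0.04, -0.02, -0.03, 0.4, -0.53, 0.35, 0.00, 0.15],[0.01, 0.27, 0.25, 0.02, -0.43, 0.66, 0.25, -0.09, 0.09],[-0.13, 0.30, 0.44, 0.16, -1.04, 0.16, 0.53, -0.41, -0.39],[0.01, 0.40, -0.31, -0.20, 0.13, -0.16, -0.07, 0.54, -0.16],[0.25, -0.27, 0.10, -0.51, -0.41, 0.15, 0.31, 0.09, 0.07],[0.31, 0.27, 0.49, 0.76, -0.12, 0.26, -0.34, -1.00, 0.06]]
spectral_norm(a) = 1.94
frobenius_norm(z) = 6.26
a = z @ b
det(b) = -0.00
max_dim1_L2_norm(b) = 0.63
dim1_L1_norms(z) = [3.71, 5.33, 5.85, 5.27, 3.58, 7.31, 3.89, 4.05, 5.7]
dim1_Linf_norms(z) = [1.05, 1.8, 1.05, 1.45, 1.29, 1.6, 0.8, 1.04, 1.62]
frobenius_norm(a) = 3.13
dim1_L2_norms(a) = [0.7, 1.18, 0.9, 0.84, 0.91, 1.43, 0.81, 0.84, 1.48]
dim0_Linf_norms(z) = [1.8, 1.05, 1.03, 1.18, 1.51, 1.29, 1.45, 1.62, 1.6]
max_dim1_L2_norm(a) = 1.48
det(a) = -0.00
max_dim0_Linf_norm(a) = 1.04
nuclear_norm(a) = 7.47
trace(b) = 4.01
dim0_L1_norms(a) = [2.27, 2.93, 2.04, 2.4, 2.82, 2.66, 2.82, 2.29, 1.39]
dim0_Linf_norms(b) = [0.5, 0.54, 0.29, 0.47, 0.47, 0.57, 0.4, 0.57, 0.2]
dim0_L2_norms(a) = [1.06, 1.07, 0.84, 1.09, 1.29, 1.06, 1.04, 1.22, 0.55]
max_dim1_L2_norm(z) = 2.79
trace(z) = 1.25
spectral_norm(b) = 0.89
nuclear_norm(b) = 4.02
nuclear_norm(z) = 16.71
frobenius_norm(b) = 1.55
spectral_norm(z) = 2.91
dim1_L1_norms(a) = [1.46, 2.7, 2.23, 1.85, 2.07, 3.56, 1.98, 2.16, 3.61]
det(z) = -0.29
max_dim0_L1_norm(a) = 2.93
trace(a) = 0.56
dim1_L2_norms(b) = [0.55, 0.55, 0.38, 0.52, 0.53, 0.63, 0.48, 0.63, 0.28]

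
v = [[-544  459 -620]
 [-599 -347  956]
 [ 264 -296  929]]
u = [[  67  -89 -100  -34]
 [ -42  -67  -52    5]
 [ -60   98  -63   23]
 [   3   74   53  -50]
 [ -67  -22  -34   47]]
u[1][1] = -67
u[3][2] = 53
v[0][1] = 459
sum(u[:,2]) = -196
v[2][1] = -296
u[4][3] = 47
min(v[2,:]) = -296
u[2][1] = 98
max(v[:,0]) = 264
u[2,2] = -63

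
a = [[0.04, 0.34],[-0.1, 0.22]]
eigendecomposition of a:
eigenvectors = [[0.88+0.00j, (0.88-0j)],[0.23+0.42j, 0.23-0.42j]]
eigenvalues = [(0.13+0.16j), (0.13-0.16j)]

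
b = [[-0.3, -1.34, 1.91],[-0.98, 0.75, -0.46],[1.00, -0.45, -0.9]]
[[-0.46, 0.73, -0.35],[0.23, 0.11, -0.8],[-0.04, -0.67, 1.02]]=b @ [[-0.02,-0.22,0.77], [0.22,0.13,-0.18], [-0.09,0.44,-0.19]]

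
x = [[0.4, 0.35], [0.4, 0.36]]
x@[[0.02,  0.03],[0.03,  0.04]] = [[0.02, 0.03],[0.02, 0.03]]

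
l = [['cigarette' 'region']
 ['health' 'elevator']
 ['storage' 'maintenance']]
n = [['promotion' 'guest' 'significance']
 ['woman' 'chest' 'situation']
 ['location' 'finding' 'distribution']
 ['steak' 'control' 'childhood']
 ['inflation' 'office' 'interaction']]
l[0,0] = 'cigarette'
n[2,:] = ['location', 'finding', 'distribution']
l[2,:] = ['storage', 'maintenance']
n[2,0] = 'location'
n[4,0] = 'inflation'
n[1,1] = 'chest'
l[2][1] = 'maintenance'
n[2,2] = 'distribution'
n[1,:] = ['woman', 'chest', 'situation']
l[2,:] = ['storage', 'maintenance']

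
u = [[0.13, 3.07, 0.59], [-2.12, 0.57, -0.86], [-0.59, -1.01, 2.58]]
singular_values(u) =[3.36, 2.7, 2.19]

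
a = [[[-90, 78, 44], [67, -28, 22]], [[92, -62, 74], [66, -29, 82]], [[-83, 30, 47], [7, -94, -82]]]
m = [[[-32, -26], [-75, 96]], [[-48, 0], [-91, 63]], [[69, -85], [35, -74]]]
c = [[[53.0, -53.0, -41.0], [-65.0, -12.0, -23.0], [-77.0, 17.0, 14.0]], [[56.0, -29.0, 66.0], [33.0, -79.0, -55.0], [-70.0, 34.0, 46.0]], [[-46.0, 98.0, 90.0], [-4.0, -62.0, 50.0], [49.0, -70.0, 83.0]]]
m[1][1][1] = 63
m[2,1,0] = 35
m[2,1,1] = -74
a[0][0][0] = -90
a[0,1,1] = -28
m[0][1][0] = -75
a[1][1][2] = 82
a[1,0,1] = -62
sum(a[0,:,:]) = 93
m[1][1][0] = -91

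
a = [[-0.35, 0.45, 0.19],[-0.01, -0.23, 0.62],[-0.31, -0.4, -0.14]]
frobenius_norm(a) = 1.04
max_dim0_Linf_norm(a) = 0.62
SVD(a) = [[0.44, 0.71, -0.55], [0.88, -0.48, 0.07], [-0.21, -0.51, -0.83]] @ diag([0.6665292496231257, 0.6478879985468633, 0.45845381527016815]) @ [[-0.14, 0.12, 0.98], [-0.13, 0.98, -0.14], [0.98, 0.15, 0.13]]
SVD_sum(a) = [[-0.04, 0.03, 0.29], [-0.08, 0.07, 0.57], [0.02, -0.02, -0.14]] + [[-0.06,  0.45,  -0.06], [0.04,  -0.3,  0.04], [0.04,  -0.33,  0.05]] + [[-0.25, -0.04, -0.03],[0.03, 0.01, 0.0],[-0.37, -0.06, -0.05]]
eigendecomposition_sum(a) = [[-0.35-0.00j, 0.24-0.00j, (-0.21+0j)], [0.18+0.00j, (-0.12+0j), (0.11-0j)], [-0.09-0.00j, 0.06-0.00j, (-0.06+0j)]] + [[0.11j, 0.10+0.16j, 0.20-0.09j], [-0.10+0.09j, (-0.05+0.23j), 0.26+0.10j], [-0.11-0.07j, -0.23+0.00j, -0.04+0.27j]] + [[-0.11j, 0.10-0.16j, (0.2+0.09j)], [(-0.1-0.09j), (-0.05-0.23j), 0.26-0.10j], [(-0.11+0.07j), (-0.23-0j), -0.04-0.27j]]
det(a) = -0.20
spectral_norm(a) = 0.67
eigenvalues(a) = [(-0.53+0j), (-0.09+0.6j), (-0.09-0.6j)]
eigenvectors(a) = [[-0.87+0.00j,-0.34+0.36j,(-0.34-0.36j)], [(0.45+0j),-0.62+0.00j,-0.62-0.00j], [(-0.23+0j),-0.14-0.59j,-0.14+0.59j]]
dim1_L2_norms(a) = [0.6, 0.66, 0.53]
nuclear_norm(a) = 1.77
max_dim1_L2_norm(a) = 0.66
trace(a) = -0.72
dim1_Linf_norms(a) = [0.45, 0.62, 0.4]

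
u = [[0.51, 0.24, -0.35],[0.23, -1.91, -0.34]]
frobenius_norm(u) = 2.06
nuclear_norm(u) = 2.61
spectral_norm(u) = 1.96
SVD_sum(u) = [[-0.01, 0.13, 0.02], [0.2, -1.92, -0.32]] + [[0.52, 0.11, -0.37], [0.03, 0.01, -0.02]]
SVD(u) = [[-0.07,1.00], [1.0,0.07]] @ diag([1.9573316247547003, 0.652420808018204]) @ [[0.1, -0.98, -0.16],[0.80, 0.18, -0.57]]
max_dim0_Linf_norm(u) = 1.91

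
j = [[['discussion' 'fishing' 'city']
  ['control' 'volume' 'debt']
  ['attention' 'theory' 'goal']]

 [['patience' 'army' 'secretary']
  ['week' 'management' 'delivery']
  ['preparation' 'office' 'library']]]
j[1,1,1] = 'management'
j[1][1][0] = 'week'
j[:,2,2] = ['goal', 'library']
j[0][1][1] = 'volume'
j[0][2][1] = 'theory'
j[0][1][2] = 'debt'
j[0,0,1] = 'fishing'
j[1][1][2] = 'delivery'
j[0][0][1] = 'fishing'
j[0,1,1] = 'volume'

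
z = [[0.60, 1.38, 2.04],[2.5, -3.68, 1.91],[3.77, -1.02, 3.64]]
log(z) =[[(0.48+2.19j),(-0.72-0.01j),0.90-1.18j],[-0.26-0.64j,(1.19+3.13j),0.32-0.79j],[0.96-1.76j,(0.59-0.02j),0.94+0.96j]]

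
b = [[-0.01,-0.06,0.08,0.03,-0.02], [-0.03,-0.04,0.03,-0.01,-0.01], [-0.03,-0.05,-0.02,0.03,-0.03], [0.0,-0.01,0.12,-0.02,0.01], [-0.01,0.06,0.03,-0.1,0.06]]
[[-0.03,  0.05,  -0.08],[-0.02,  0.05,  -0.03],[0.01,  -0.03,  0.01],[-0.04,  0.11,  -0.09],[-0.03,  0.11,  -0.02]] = b @ [[-0.71, -0.51, -0.49], [0.88, -0.26, 0.88], [-0.16, 0.75, -0.58], [0.55, -0.53, 0.13], [-0.42, 0.81, -0.72]]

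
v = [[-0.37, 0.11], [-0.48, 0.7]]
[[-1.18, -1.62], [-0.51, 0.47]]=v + [[-0.81, -1.73], [-0.03, -0.23]]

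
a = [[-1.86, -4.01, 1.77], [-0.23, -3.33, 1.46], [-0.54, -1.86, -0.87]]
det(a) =-8.901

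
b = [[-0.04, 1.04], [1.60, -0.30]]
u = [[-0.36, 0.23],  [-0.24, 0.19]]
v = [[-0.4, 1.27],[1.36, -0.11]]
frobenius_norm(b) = 1.93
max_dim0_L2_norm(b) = 1.6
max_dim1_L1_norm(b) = 1.9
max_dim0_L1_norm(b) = 1.64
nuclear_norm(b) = 2.65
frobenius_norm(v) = 1.91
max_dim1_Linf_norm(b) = 1.6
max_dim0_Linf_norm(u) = 0.36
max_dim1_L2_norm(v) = 1.36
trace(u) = -0.17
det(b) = -1.65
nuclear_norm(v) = 2.65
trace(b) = -0.34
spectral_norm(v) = 1.58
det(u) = -0.01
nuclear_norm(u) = 0.55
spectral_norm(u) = 0.52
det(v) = -1.68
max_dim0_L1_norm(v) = 1.76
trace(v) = -0.51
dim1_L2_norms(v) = [1.33, 1.36]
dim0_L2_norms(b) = [1.6, 1.08]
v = u + b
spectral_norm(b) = 1.65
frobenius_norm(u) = 0.53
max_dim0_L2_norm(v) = 1.42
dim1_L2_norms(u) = [0.43, 0.31]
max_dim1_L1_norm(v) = 1.67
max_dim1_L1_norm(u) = 0.59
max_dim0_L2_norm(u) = 0.43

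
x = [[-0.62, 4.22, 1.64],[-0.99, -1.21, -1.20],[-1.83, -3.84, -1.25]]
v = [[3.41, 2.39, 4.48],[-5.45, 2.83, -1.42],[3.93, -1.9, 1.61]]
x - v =[[-4.03, 1.83, -2.84], [4.46, -4.04, 0.22], [-5.76, -1.94, -2.86]]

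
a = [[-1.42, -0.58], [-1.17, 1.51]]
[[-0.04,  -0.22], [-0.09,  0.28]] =a@[[0.04, 0.06], [-0.03, 0.23]]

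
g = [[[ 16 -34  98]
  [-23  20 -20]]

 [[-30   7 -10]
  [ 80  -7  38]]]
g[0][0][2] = 98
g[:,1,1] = [20, -7]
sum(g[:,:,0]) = 43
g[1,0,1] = 7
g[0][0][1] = -34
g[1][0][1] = 7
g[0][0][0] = 16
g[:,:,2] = [[98, -20], [-10, 38]]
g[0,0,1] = -34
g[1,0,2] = -10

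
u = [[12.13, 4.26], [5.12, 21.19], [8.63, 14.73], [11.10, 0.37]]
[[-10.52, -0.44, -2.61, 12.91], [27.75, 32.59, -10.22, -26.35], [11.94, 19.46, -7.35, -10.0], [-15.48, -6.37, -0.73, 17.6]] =u @ [[-1.45, -0.63, -0.05, 1.64],[1.66, 1.69, -0.47, -1.64]]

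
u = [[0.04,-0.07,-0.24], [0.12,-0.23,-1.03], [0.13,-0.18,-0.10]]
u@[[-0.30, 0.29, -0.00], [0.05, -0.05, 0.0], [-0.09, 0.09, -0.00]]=[[0.01, -0.01, 0.0], [0.05, -0.05, 0.0], [-0.04, 0.04, 0.00]]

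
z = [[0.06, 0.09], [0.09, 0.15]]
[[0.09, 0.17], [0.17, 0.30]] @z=[[0.02, 0.03], [0.04, 0.06]]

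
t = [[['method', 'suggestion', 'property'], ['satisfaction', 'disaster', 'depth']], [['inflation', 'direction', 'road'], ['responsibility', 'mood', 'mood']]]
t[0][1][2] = 'depth'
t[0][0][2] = 'property'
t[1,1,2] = 'mood'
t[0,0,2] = 'property'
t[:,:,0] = [['method', 'satisfaction'], ['inflation', 'responsibility']]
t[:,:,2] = [['property', 'depth'], ['road', 'mood']]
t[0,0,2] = 'property'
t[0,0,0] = 'method'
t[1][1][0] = 'responsibility'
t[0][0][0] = 'method'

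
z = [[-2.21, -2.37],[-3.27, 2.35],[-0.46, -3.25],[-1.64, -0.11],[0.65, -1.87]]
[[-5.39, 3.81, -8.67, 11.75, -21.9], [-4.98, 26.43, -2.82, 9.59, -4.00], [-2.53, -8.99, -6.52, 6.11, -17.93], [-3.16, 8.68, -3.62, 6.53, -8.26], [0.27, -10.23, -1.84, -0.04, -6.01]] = z @ [[1.89, -5.53, 2.09, -3.89, 4.71], [0.51, 3.55, 1.71, -1.33, 4.85]]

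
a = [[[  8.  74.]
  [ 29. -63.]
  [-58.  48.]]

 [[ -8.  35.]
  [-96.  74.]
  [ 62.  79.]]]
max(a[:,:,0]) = 62.0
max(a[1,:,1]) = 79.0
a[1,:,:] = [[-8.0, 35.0], [-96.0, 74.0], [62.0, 79.0]]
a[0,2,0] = -58.0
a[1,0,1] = 35.0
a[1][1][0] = -96.0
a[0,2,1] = 48.0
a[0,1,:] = [29.0, -63.0]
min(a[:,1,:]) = -96.0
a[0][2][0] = -58.0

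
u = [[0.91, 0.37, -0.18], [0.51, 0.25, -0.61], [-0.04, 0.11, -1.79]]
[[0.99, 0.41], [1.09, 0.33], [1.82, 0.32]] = u @ [[0.75, 0.08], [0.35, 0.84], [-1.01, -0.13]]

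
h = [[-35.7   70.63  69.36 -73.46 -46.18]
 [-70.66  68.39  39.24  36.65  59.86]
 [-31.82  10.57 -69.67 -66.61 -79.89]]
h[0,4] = -46.18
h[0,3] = -73.46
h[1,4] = 59.86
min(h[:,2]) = -69.67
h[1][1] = 68.39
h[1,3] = 36.65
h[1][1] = 68.39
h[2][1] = 10.57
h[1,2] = 39.24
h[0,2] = 69.36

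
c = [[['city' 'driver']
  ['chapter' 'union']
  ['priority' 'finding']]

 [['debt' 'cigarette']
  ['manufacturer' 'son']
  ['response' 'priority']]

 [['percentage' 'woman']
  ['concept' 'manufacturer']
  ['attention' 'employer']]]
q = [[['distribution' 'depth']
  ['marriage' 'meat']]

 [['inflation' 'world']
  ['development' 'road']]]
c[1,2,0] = 'response'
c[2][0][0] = 'percentage'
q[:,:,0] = [['distribution', 'marriage'], ['inflation', 'development']]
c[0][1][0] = 'chapter'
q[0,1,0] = 'marriage'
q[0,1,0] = 'marriage'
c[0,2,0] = 'priority'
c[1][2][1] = 'priority'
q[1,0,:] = ['inflation', 'world']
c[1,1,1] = 'son'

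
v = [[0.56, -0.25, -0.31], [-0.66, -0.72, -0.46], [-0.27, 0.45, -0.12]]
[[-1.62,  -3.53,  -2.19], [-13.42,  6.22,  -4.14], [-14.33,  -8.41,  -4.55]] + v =[[-1.06,-3.78,-2.50], [-14.08,5.5,-4.6], [-14.60,-7.96,-4.67]]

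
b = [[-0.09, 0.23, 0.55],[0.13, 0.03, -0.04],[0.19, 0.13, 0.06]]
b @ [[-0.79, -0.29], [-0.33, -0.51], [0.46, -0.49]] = [[0.25, -0.36], [-0.13, -0.03], [-0.17, -0.15]]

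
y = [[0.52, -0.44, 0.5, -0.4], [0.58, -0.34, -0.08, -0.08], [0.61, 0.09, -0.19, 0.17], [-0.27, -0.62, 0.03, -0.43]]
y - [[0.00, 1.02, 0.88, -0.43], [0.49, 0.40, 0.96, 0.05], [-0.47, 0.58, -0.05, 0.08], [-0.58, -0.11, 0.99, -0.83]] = [[0.52, -1.46, -0.38, 0.03], [0.09, -0.74, -1.04, -0.13], [1.08, -0.49, -0.14, 0.09], [0.31, -0.51, -0.96, 0.40]]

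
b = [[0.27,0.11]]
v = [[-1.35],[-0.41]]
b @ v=[[-0.41]]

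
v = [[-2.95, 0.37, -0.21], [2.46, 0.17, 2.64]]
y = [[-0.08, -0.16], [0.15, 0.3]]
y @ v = [[-0.16, -0.06, -0.41],[0.3, 0.11, 0.76]]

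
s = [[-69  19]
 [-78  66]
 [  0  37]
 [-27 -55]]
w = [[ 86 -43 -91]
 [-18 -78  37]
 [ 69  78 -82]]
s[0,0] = -69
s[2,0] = 0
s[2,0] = 0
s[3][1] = -55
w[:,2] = [-91, 37, -82]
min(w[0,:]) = -91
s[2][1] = 37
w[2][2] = -82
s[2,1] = 37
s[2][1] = 37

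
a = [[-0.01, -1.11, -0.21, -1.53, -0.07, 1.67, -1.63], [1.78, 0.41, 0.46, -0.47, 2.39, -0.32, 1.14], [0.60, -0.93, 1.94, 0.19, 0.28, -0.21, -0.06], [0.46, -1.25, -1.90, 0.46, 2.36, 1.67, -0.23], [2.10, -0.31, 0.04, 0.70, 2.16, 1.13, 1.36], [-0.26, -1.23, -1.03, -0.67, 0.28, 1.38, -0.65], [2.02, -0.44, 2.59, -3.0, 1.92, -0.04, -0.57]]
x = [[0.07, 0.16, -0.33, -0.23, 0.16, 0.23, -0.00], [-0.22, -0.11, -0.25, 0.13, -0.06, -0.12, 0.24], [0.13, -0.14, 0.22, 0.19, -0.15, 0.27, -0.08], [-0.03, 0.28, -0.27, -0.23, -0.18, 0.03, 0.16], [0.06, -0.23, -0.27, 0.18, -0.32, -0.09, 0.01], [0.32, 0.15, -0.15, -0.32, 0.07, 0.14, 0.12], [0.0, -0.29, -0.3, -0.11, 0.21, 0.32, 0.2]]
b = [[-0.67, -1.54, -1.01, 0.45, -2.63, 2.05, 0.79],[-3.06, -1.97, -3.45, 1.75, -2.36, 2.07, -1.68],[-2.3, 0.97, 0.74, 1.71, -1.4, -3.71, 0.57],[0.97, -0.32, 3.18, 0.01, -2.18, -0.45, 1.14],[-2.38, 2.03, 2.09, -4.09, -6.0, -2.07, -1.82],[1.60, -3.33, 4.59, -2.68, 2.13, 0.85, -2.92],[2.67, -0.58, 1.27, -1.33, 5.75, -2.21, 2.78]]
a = x @ b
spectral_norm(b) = 11.21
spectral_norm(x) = 0.88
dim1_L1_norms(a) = [6.23, 6.97, 4.21, 8.33, 7.8, 5.5, 10.58]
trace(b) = -4.26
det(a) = 2.30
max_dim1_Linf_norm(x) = 0.33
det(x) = -0.00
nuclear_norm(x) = 3.15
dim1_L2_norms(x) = [0.52, 0.46, 0.47, 0.51, 0.52, 0.54, 0.61]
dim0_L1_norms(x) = [0.83, 1.36, 1.79, 1.39, 1.15, 1.2, 0.81]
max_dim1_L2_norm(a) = 4.9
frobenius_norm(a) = 9.02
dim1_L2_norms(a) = [3.01, 3.3, 2.27, 3.74, 3.58, 2.34, 4.9]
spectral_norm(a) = 6.09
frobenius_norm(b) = 16.93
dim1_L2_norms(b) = [3.97, 6.39, 5.07, 4.17, 8.63, 7.46, 7.52]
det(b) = -2315.85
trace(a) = 5.77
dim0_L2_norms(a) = [3.51, 2.37, 3.92, 3.57, 4.45, 2.98, 2.57]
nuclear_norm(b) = 36.91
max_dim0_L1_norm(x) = 1.79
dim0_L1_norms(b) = [13.65, 10.74, 16.33, 12.02, 22.45, 13.41, 11.7]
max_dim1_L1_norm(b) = 20.48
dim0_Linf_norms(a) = [2.1, 1.25, 2.59, 3.0, 2.39, 1.67, 1.63]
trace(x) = -0.03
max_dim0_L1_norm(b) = 22.45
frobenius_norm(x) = 1.38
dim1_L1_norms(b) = [9.14, 16.34, 11.4, 8.25, 20.48, 18.1, 16.59]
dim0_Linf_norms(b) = [3.06, 3.33, 4.59, 4.09, 6.0, 3.71, 2.92]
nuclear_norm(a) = 18.31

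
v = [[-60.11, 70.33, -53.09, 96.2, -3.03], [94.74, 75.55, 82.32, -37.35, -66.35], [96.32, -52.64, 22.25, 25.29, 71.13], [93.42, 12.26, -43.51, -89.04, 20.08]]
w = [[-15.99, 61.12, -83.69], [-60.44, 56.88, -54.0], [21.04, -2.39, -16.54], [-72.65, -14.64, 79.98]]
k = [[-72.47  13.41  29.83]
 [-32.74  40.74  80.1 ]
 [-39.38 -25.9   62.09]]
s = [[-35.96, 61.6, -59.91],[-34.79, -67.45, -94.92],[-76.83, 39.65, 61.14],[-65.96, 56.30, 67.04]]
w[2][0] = 21.04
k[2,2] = 62.09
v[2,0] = 96.32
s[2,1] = 39.65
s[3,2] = 67.04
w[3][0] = -72.65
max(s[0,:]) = 61.6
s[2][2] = 61.14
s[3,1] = 56.3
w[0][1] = 61.12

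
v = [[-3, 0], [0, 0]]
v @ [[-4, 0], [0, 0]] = [[12, 0], [0, 0]]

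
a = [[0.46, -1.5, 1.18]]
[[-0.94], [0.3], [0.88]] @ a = [[-0.43, 1.41, -1.11],[0.14, -0.45, 0.35],[0.4, -1.32, 1.04]]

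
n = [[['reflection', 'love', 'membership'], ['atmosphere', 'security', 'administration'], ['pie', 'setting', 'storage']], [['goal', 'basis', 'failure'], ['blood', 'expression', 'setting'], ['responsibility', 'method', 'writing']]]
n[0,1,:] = ['atmosphere', 'security', 'administration']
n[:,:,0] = [['reflection', 'atmosphere', 'pie'], ['goal', 'blood', 'responsibility']]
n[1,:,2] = ['failure', 'setting', 'writing']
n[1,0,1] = 'basis'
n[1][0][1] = 'basis'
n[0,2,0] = 'pie'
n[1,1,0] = 'blood'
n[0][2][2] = 'storage'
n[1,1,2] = 'setting'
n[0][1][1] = 'security'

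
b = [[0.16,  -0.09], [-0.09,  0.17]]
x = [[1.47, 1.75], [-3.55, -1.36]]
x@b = [[0.08, 0.17], [-0.45, 0.09]]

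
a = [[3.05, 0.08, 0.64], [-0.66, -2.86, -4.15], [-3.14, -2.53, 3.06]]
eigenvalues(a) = [(3.73+0.94j), (3.73-0.94j), (-4.21+0j)]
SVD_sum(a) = [[0.63, 0.16, -0.95],  [1.46, 0.37, -2.21],  [-2.51, -0.63, 3.79]] + [[1.24,1.39,1.05],[-2.48,-2.78,-2.11],[-1.13,-1.27,-0.96]] + [[1.18,-1.47,0.54],[0.36,-0.44,0.16],[0.51,-0.63,0.23]]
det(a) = -62.19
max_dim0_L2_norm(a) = 5.2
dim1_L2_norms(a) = [3.12, 5.08, 5.06]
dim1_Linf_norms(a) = [3.05, 4.15, 3.14]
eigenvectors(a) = [[(0.23-0.31j), (0.23+0.31j), (0.04+0j)], [-0.49+0.10j, -0.49-0.10j, -0.95+0.00j], [(0.77+0j), (0.77-0j), -0.31+0.00j]]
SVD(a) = [[-0.21, -0.41, -0.89], [-0.49, 0.83, -0.27], [0.84, 0.38, -0.38]] @ diag([5.436603172635808, 5.169889420653473, 2.2126656596742302]) @ [[-0.55, -0.14, 0.83], [-0.58, -0.65, -0.49], [-0.6, 0.75, -0.28]]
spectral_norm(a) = 5.44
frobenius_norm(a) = 7.82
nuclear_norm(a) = 12.82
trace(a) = 3.25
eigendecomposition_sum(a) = [[(1.5+2j),(-0.03+0.4j),0.28-0.96j], [(0.26-3.21j),(0.37-0.36j),(-1.1+0.69j)], [(-1.38+4.72j),-0.67+0.42j,(1.85-0.7j)]] + [[1.50-2.00j, -0.03-0.40j, (0.28+0.96j)], [(0.26+3.21j), (0.37+0.36j), (-1.1-0.69j)], [-1.38-4.72j, -0.67-0.42j, 1.85+0.70j]] + [[0.05+0.00j, (0.14+0j), 0.08-0.00j], [(-1.17-0j), -3.61-0.00j, -1.96+0.00j], [-0.39-0.00j, (-1.19-0j), -0.65+0.00j]]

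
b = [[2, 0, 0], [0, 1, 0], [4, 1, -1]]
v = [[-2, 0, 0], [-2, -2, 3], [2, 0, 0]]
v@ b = [[-4, 0, 0], [8, 1, -3], [4, 0, 0]]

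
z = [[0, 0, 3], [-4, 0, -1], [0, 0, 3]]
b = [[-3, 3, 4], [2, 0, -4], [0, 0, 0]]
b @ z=[[-12, 0, 0], [0, 0, -6], [0, 0, 0]]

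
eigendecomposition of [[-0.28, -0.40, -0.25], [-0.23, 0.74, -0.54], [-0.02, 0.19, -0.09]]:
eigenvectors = [[-0.41, 0.98, -0.79], [0.88, 0.18, 0.18], [0.22, -0.06, 0.58]]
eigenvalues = [0.71, -0.34, -0.0]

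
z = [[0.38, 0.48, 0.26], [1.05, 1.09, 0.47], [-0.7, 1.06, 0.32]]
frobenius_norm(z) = 2.16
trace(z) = 1.79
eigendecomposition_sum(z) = [[(0.05+0.1j), (-0.03-0.04j), 0.02-0.02j], [(0.19-0.05j), (-0.07+0.04j), (-0.02-0.04j)], [(-0.52-0.02j), (0.21-0.04j), 0.03+0.11j]] + [[(0.05-0.1j), -0.03+0.04j, 0.02+0.02j], [0.19+0.05j, (-0.07-0.04j), -0.02+0.04j], [(-0.52+0.02j), (0.21+0.04j), (0.03-0.11j)]] + [[(0.29+0j), 0.54-0.00j, (0.22-0j)], [0.67+0.00j, (1.24-0j), (0.51-0j)], [(0.34+0j), (0.63-0j), 0.26-0.00j]]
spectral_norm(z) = 1.80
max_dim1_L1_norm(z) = 2.61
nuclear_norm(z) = 3.05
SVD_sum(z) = [[0.27, 0.55, 0.22], [0.63, 1.28, 0.52], [0.3, 0.60, 0.24]] + [[0.11, -0.05, -0.01], [0.42, -0.19, -0.03], [-1.0, 0.46, 0.08]] + [[-0.0, -0.02, 0.04], [0.0, 0.01, -0.02], [0.00, 0.00, -0.00]]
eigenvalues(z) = [0.25j, -0.25j, (1.79+0j)]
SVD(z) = [[-0.36, 0.1, 0.93], [-0.84, 0.39, -0.37], [-0.40, -0.92, -0.05]] @ diag([1.7968510422670578, 1.1993897423558253, 0.05187078016971311]) @ [[-0.42, -0.84, -0.34], [0.91, -0.42, -0.07], [-0.08, -0.34, 0.94]]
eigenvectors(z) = [[(0.09+0.18j), 0.09-0.18j, (0.36+0j)],[0.33-0.10j, 0.33+0.10j, (0.83+0j)],[(-0.92+0j), -0.92-0.00j, 0.43+0.00j]]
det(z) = 0.11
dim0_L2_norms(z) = [1.32, 1.59, 0.63]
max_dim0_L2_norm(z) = 1.59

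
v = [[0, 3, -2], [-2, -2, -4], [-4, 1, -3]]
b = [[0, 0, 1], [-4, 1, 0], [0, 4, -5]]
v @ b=[[-12, -5, 10], [8, -18, 18], [-4, -11, 11]]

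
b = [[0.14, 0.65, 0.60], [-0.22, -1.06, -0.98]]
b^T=[[0.14,-0.22], [0.65,-1.06], [0.60,-0.98]]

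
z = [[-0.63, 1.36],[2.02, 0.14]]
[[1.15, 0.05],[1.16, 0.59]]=z@[[0.50, 0.28],[1.08, 0.17]]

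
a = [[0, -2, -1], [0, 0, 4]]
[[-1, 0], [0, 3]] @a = [[0, 2, 1], [0, 0, 12]]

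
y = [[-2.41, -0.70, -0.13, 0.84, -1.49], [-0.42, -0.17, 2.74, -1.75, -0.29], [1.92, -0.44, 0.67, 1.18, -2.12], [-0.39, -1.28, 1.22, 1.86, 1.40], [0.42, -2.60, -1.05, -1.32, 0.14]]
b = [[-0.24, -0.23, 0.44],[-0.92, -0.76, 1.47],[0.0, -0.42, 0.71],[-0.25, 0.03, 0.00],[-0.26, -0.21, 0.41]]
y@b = [[1.4, 1.48, -2.79],  [0.77, -0.92, 1.39],  [0.20, 0.09, -0.20],  [0.44, 0.31, -0.61],  [2.58, 2.25, -4.33]]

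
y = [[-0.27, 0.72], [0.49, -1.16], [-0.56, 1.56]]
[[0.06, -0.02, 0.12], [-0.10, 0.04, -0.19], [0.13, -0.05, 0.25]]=y @ [[-0.01, 0.03, -0.00], [0.08, -0.02, 0.16]]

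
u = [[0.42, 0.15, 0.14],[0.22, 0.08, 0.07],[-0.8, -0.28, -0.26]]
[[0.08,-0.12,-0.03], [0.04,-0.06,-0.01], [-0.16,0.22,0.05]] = u @[[0.2, -0.26, 0.01], [0.1, 0.05, 0.06], [-0.11, -0.11, -0.29]]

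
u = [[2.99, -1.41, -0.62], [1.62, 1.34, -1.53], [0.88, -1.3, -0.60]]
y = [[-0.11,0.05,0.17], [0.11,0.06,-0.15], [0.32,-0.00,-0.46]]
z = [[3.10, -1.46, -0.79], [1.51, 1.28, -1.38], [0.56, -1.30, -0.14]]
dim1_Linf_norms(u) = [2.99, 1.62, 1.3]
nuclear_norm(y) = 0.70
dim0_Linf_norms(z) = [3.1, 1.46, 1.38]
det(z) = -3.18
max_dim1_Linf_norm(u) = 2.99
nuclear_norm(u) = 6.84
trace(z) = 4.24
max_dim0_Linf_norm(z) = 3.1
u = y + z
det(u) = -5.79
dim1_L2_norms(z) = [3.52, 2.41, 1.42]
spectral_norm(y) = 0.62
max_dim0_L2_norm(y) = 0.51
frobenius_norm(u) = 4.57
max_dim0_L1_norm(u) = 5.49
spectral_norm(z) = 3.87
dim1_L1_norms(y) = [0.33, 0.32, 0.78]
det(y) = -0.00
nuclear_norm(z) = 6.49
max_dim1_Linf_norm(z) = 3.1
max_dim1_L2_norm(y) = 0.56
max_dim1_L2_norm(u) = 3.36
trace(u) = 3.73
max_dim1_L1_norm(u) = 5.02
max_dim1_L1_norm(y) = 0.78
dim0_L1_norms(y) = [0.54, 0.11, 0.78]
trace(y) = -0.51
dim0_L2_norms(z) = [3.49, 2.34, 1.6]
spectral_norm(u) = 3.90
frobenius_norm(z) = 4.50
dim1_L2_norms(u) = [3.36, 2.6, 1.68]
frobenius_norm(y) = 0.63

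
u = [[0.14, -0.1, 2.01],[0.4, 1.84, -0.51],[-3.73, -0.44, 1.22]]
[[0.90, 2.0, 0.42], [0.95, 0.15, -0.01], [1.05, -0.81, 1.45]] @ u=[[-0.64, 3.41, 1.30],[0.23, 0.19, 1.82],[-5.59, -2.23, 4.29]]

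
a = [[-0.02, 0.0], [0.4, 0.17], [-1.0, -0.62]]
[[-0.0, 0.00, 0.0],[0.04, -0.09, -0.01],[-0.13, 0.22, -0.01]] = a@[[0.07,-0.21,-0.11], [0.09,-0.01,0.20]]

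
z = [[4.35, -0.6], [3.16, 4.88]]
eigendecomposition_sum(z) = [[2.17+1.13j, (-0.3+1.02j)], [1.58-5.40j, 2.44+0.22j]] + [[(2.17-1.13j), -0.30-1.02j], [(1.58+5.4j), 2.44-0.22j]]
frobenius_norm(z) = 7.29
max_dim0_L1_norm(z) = 7.51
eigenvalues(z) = [(4.62+1.35j), (4.62-1.35j)]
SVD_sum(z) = [[2.28, 1.89],  [4.27, 3.55]] + [[2.07, -2.49], [-1.11, 1.33]]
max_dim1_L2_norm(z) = 5.81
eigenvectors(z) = [[(0.08-0.39j), (0.08+0.39j)], [(-0.92+0j), -0.92-0.00j]]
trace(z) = 9.23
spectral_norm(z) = 6.29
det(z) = 23.12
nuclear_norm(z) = 9.97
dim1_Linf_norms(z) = [4.35, 4.88]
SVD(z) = [[-0.47, -0.88], [-0.88, 0.47]] @ diag([6.290378224379599, 3.6760905584943027]) @ [[-0.77, -0.64],[-0.64, 0.77]]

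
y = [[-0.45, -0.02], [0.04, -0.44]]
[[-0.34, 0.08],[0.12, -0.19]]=y@ [[0.77, -0.20],[-0.2, 0.41]]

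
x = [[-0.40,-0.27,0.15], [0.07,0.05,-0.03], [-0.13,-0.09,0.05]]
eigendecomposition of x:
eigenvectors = [[0.94, 0.60, -0.22], [-0.16, -0.63, 0.7], [0.3, 0.49, 0.68]]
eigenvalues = [-0.31, 0.01, -0.0]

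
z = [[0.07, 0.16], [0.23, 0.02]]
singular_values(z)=[0.25, 0.14]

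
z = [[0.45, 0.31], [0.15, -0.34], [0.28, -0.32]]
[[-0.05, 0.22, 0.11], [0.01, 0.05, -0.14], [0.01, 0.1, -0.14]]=z @ [[-0.06, 0.44, -0.04], [-0.07, 0.06, 0.40]]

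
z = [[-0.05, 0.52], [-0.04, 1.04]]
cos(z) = [[1.01, -0.24], [0.02, 0.51]]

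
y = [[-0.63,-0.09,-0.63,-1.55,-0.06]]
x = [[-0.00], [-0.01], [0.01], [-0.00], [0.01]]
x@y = [[0.00, 0.0, 0.00, 0.0, 0.0],[0.01, 0.00, 0.01, 0.02, 0.00],[-0.01, -0.0, -0.01, -0.02, -0.00],[0.00, 0.0, 0.0, 0.0, 0.0],[-0.01, -0.00, -0.01, -0.02, -0.00]]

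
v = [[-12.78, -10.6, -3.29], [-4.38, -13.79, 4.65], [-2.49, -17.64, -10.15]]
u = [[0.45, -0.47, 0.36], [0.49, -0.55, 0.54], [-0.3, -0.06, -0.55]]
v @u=[[-9.96, 12.03, -8.52], [-10.12, 9.36, -11.58], [-6.72, 11.48, -4.84]]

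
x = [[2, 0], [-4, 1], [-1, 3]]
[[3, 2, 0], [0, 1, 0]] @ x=[[-2, 2], [-4, 1]]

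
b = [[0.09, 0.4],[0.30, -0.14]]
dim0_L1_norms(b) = [0.39, 0.54]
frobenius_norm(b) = 0.53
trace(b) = -0.05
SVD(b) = [[-0.92, 0.38],[0.38, 0.92]] @ diag([0.42431043983326766, 0.3125070409582782]) @ [[0.07, -1.00], [1.0, 0.07]]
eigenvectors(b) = [[0.85, -0.64], [0.53, 0.77]]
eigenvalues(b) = [0.34, -0.39]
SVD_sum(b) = [[-0.03, 0.39],  [0.01, -0.16]] + [[0.12, 0.01], [0.29, 0.02]]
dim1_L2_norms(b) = [0.41, 0.33]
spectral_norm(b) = 0.42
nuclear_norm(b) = 0.74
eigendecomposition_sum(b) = [[0.22,0.19], [0.14,0.12]] + [[-0.13, 0.21], [0.16, -0.26]]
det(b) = -0.13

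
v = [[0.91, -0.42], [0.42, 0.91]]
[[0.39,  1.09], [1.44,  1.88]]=v@[[0.95, 1.77], [1.14, 1.25]]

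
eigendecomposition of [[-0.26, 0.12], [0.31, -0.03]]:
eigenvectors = [[-0.74, -0.33],[0.67, -0.94]]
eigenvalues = [-0.37, 0.08]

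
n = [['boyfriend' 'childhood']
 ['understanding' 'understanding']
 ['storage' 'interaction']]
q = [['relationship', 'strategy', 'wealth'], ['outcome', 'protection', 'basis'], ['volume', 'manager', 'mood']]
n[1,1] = 'understanding'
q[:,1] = ['strategy', 'protection', 'manager']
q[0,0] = 'relationship'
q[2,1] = 'manager'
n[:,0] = ['boyfriend', 'understanding', 'storage']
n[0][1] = 'childhood'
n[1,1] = 'understanding'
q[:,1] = ['strategy', 'protection', 'manager']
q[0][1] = 'strategy'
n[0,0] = 'boyfriend'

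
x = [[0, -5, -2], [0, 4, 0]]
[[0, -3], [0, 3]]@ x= [[0, -12, 0], [0, 12, 0]]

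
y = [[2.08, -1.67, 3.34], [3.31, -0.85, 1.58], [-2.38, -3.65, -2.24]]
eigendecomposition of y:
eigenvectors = [[-0.63+0.00j, -0.63-0.00j, (-0.51+0j)], [-0.35+0.34j, (-0.35-0.34j), (0.31+0j)], [0.11-0.60j, 0.11+0.60j, 0.80+0.00j]]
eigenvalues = [(0.58+4.11j), (0.58-4.11j), (-2.16+0j)]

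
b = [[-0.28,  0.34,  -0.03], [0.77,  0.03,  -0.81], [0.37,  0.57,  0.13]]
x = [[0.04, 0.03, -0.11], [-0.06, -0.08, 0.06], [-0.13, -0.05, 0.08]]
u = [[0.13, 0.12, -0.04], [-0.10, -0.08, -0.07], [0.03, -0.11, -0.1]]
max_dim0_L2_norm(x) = 0.15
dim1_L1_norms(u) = [0.29, 0.25, 0.24]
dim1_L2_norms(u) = [0.18, 0.15, 0.15]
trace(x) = 0.04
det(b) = -0.28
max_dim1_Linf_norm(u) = 0.13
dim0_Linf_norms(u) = [0.13, 0.12, 0.1]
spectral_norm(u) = 0.23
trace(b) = -0.12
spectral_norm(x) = 0.22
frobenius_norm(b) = 1.39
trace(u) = -0.05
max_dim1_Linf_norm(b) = 0.81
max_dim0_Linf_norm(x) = 0.13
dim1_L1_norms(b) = [0.65, 1.61, 1.07]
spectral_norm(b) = 1.15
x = u @ b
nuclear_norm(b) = 2.19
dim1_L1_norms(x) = [0.18, 0.2, 0.26]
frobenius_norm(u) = 0.28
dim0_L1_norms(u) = [0.26, 0.31, 0.21]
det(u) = -0.00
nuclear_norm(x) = 0.32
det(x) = 0.00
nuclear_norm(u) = 0.43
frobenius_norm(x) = 0.23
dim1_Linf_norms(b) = [0.34, 0.81, 0.57]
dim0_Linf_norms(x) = [0.13, 0.08, 0.11]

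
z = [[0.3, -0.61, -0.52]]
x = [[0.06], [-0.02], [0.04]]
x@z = [[0.02, -0.04, -0.03], [-0.01, 0.01, 0.01], [0.01, -0.02, -0.02]]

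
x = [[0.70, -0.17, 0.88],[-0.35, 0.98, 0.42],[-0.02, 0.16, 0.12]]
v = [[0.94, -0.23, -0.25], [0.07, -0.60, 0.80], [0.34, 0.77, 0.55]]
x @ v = [[0.95,0.62,0.17], [-0.12,-0.18,1.1], [0.03,0.00,0.20]]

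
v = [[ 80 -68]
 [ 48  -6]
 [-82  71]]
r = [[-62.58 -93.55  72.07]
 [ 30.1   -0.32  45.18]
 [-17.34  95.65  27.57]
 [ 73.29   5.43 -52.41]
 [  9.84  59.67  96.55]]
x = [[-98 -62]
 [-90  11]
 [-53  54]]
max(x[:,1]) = 54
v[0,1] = -68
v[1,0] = 48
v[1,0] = 48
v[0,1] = -68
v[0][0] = 80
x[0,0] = -98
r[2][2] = 27.57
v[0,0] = 80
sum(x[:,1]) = 3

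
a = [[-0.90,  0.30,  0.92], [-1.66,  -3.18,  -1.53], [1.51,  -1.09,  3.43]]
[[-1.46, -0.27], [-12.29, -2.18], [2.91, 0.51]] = a @[[2.74, 0.49], [2.26, 0.4], [0.36, 0.06]]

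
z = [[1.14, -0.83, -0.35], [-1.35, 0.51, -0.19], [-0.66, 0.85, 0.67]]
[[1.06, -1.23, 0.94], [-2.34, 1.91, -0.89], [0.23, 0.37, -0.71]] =z@[[1.90,-0.98,0.67], [0.86,0.68,-0.08], [1.12,-1.28,-0.3]]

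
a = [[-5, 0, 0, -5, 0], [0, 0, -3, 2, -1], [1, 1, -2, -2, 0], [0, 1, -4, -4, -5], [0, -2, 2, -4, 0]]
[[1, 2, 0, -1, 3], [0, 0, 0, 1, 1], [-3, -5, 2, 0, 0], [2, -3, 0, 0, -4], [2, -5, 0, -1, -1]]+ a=[[-4, 2, 0, -6, 3], [0, 0, -3, 3, 0], [-2, -4, 0, -2, 0], [2, -2, -4, -4, -9], [2, -7, 2, -5, -1]]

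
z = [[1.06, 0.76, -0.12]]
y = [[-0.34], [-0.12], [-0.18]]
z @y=[[-0.43]]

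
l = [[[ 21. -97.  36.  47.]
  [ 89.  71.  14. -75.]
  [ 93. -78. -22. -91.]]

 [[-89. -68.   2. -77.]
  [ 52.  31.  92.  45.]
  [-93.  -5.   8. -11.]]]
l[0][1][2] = 14.0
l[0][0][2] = 36.0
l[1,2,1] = -5.0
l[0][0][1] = -97.0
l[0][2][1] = -78.0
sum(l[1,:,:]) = -113.0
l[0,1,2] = 14.0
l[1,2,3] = -11.0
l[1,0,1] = -68.0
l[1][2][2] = 8.0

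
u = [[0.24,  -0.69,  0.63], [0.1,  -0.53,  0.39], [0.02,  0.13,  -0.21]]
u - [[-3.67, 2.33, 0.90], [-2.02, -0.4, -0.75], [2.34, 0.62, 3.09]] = [[3.91, -3.02, -0.27],[2.12, -0.13, 1.14],[-2.32, -0.49, -3.30]]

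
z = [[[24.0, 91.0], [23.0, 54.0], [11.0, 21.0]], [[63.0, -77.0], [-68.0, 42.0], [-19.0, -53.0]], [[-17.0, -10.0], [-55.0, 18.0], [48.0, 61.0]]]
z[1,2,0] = -19.0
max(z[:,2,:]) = 61.0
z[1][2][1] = -53.0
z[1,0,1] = -77.0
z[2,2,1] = 61.0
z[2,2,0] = 48.0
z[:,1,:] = [[23.0, 54.0], [-68.0, 42.0], [-55.0, 18.0]]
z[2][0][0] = -17.0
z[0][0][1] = 91.0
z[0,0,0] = 24.0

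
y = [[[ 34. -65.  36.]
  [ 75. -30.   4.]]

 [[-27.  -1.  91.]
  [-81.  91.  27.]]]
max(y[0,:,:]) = 75.0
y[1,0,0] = -27.0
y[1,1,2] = 27.0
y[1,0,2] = 91.0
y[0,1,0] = 75.0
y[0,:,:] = [[34.0, -65.0, 36.0], [75.0, -30.0, 4.0]]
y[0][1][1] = -30.0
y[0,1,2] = 4.0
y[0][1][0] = 75.0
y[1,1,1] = 91.0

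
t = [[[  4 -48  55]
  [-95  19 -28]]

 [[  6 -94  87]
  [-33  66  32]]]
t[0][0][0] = 4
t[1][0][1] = -94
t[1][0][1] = -94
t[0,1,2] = -28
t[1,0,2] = 87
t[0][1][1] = 19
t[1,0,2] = 87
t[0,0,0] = 4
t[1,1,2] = 32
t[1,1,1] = 66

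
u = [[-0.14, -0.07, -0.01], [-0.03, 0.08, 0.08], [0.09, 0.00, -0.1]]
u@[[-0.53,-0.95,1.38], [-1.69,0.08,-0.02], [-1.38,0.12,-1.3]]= [[0.21, 0.13, -0.18], [-0.23, 0.04, -0.15], [0.09, -0.1, 0.25]]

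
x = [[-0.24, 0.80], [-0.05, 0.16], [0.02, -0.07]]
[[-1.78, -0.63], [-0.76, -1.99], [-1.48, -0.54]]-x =[[-1.54, -1.43], [-0.71, -2.15], [-1.50, -0.47]]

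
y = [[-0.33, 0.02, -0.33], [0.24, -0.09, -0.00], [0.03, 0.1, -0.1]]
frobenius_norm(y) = 0.55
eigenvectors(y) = [[(-0.78+0j),0.09+0.48j,0.09-0.48j], [0.61+0.00j,(0.73+0j),(0.73-0j)], [(-0.13+0j),0.20-0.43j,0.20+0.43j]]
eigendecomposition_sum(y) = [[-0.26+0.00j, 0.11-0.00j, -0.29-0.00j], [0.21-0.00j, -0.09+0.00j, (0.23+0j)], [(-0.04+0j), (0.02-0j), -0.05-0.00j]] + [[-0.03+0.02j,-0.05+0.01j,-0.02-0.07j], [0.02+0.05j,(-0+0.07j),-0.11+0.01j], [(0.04+0j),0.04+0.02j,-0.03+0.07j]] + [[-0.03-0.02j, -0.05-0.01j, (-0.02+0.07j)], [(0.02-0.05j), -0.00-0.07j, -0.11-0.01j], [(0.04-0j), 0.04-0.02j, (-0.03-0.07j)]]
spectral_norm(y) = 0.51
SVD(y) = [[-0.91, -0.31, -0.26], [0.39, -0.84, -0.38], [-0.10, -0.45, 0.89]] @ diag([0.5055698315885825, 0.18673522472052004, 0.11970422396920347]) @ [[0.78, -0.13, 0.62], [-0.6, 0.13, 0.79], [0.18, 0.98, -0.03]]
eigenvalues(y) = [(-0.4+0j), (-0.06+0.16j), (-0.06-0.16j)]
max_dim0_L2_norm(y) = 0.41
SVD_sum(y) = [[-0.36, 0.06, -0.29], [0.15, -0.02, 0.12], [-0.04, 0.01, -0.03]] + [[0.03, -0.01, -0.05],[0.09, -0.02, -0.12],[0.05, -0.01, -0.07]] + [[-0.01, -0.03, 0.00], [-0.01, -0.04, 0.0], [0.02, 0.1, -0.0]]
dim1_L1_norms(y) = [0.68, 0.33, 0.23]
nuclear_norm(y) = 0.81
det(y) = -0.01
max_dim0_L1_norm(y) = 0.6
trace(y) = -0.52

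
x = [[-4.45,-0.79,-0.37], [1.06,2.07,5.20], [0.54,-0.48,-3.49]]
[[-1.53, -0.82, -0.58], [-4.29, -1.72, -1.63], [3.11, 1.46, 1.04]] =x@ [[0.48,0.21,0.21],[-0.41,0.04,-0.34],[-0.76,-0.39,-0.22]]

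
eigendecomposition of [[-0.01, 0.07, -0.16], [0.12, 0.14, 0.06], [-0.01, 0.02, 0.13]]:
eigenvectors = [[0.85+0.00j, (0.04-0.19j), 0.04+0.19j],[(-0.51+0j), -0.86+0.00j, -0.86-0.00j],[0.09+0.00j, (-0.43+0.2j), (-0.43-0.2j)]]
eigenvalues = [(-0.07+0j), (0.16+0.01j), (0.16-0.01j)]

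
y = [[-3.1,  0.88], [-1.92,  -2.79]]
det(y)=10.339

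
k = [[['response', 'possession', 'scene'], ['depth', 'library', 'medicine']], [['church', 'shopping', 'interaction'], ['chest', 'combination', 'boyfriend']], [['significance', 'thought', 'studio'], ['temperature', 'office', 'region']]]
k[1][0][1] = 'shopping'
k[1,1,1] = 'combination'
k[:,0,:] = [['response', 'possession', 'scene'], ['church', 'shopping', 'interaction'], ['significance', 'thought', 'studio']]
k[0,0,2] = 'scene'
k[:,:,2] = [['scene', 'medicine'], ['interaction', 'boyfriend'], ['studio', 'region']]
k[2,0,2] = 'studio'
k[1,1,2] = 'boyfriend'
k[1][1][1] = 'combination'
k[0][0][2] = 'scene'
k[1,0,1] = 'shopping'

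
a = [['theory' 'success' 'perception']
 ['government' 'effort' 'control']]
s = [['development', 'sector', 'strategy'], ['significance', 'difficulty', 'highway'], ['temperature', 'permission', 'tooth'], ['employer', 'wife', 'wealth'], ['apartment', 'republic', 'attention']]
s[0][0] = 'development'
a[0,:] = ['theory', 'success', 'perception']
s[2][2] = 'tooth'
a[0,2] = 'perception'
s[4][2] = 'attention'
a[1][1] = 'effort'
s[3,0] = 'employer'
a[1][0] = 'government'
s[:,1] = ['sector', 'difficulty', 'permission', 'wife', 'republic']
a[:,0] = ['theory', 'government']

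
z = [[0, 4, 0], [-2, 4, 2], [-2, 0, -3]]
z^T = [[0, -2, -2], [4, 4, 0], [0, 2, -3]]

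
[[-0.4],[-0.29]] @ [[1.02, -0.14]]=[[-0.41,0.06],[-0.3,0.04]]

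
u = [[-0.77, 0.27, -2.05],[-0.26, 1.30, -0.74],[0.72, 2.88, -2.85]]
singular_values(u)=[4.62, 1.54, 0.61]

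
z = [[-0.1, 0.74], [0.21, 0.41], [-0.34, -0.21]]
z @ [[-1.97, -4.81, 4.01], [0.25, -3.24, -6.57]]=[[0.38, -1.92, -5.26],[-0.31, -2.34, -1.85],[0.62, 2.32, 0.02]]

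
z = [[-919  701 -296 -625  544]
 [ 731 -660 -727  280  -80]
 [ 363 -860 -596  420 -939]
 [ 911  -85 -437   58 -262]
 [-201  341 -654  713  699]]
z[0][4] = 544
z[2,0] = 363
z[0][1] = 701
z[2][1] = -860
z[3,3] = 58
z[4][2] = -654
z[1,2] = -727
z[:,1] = [701, -660, -860, -85, 341]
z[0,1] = 701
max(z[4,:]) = 713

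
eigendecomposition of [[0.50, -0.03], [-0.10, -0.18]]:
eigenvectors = [[0.99, 0.04], [-0.14, 1.00]]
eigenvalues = [0.5, -0.18]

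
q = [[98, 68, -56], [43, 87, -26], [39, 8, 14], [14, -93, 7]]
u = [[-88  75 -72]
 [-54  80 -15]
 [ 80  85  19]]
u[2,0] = 80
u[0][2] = -72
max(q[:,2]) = 14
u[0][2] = -72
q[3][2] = 7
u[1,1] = 80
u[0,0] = -88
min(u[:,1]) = 75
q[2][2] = 14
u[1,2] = -15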